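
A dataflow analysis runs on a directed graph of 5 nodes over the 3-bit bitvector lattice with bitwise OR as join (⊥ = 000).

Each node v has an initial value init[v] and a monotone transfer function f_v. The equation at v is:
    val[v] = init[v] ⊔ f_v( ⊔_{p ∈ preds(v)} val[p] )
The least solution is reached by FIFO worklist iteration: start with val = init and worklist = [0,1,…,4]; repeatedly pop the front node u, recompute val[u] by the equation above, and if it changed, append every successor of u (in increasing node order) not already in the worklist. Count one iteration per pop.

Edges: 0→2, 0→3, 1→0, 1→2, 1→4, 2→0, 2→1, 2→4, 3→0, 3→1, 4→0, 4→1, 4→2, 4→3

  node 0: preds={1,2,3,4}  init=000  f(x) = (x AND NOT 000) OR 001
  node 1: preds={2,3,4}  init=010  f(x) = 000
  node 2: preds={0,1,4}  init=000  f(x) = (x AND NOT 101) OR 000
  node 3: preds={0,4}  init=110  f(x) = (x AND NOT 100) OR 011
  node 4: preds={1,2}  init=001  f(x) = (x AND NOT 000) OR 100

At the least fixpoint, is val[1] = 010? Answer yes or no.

Trace (9 dequeues):
  [1] u=0 | in 111 | out 111 | prev 000 | push {}
  [2] u=1 | in 111 | out 010 | ==
  [3] u=2 | in 111 | out 010 | prev 000 | push {0,1}
  [4] u=3 | in 111 | out 111 | prev 110 | push {}
  [5] u=4 | in 010 | out 111 | prev 001 | push {2,3}
  [6] u=0 | in 111 | out 111 | ==
  [7] u=1 | in 111 | out 010 | ==
  [8] u=2 | in 111 | out 010 | ==
  [9] u=3 | in 111 | out 111 | ==

Converged values:
  [0] 111
  [1] 010
  [2] 010
  [3] 111
  [4] 111

yes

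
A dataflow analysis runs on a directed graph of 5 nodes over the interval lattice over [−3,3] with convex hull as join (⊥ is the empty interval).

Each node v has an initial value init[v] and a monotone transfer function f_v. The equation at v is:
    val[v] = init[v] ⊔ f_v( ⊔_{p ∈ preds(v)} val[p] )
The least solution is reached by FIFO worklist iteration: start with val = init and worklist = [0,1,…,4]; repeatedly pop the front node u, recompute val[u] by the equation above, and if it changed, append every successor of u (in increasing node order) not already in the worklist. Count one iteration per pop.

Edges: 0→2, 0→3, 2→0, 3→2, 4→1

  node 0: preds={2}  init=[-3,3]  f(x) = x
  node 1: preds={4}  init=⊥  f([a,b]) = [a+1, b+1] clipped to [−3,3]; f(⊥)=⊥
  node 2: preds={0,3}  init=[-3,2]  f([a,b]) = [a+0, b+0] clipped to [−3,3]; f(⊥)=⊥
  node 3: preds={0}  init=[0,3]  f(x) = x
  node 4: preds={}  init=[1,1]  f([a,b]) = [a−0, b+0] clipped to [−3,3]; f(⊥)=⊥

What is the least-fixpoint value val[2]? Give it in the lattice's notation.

[-3,3]

Iteration log — 7 steps:
  step 1. node 0  ⊔preds=[-3,2]  new=[-3,3]  stable
  step 2. node 1  ⊔preds=[1,1]  new=[2,2]  old=⊥  +wl: 
  step 3. node 2  ⊔preds=[-3,3]  new=[-3,3]  old=[-3,2]  +wl: 0
  step 4. node 3  ⊔preds=[-3,3]  new=[-3,3]  old=[0,3]  +wl: 2
  step 5. node 4  ⊔preds=⊥  new=[1,1]  stable
  step 6. node 0  ⊔preds=[-3,3]  new=[-3,3]  stable
  step 7. node 2  ⊔preds=[-3,3]  new=[-3,3]  stable

Least fixpoint reached:
  node 0: [-3,3]
  node 1: [2,2]
  node 2: [-3,3]
  node 3: [-3,3]
  node 4: [1,1]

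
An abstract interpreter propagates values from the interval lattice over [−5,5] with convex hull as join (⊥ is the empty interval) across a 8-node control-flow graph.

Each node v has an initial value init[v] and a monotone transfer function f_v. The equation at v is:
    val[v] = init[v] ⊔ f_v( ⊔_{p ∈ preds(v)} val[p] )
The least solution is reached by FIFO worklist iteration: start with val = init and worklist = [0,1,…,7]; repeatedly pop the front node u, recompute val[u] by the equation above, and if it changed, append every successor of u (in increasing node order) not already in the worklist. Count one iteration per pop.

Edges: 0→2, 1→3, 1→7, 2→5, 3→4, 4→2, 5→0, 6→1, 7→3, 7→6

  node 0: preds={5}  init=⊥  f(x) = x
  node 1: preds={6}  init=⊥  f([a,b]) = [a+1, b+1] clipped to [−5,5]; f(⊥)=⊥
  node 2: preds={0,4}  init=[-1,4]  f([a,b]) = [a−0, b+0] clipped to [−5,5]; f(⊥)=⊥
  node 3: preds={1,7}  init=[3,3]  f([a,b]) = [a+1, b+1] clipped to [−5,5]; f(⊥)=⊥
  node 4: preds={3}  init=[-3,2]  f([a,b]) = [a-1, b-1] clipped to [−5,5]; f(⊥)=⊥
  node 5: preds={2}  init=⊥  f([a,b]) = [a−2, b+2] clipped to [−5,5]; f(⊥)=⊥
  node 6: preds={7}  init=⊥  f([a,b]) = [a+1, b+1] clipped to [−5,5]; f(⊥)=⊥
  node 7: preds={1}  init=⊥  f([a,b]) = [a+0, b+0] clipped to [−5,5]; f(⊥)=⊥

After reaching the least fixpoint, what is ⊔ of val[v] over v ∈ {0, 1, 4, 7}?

Worklist (11 pops):
  #1 pop 0: in=⊥ → ⊥ (no change)
  #2 pop 1: in=⊥ → ⊥ (no change)
  #3 pop 2: in=[-3,2] → [-3,4] (was [-1,4]); enqueue []
  #4 pop 3: in=⊥ → [3,3] (no change)
  #5 pop 4: in=[3,3] → [-3,2] (no change)
  #6 pop 5: in=[-3,4] → [-5,5] (was ⊥); enqueue [0]
  #7 pop 6: in=⊥ → ⊥ (no change)
  #8 pop 7: in=⊥ → ⊥ (no change)
  #9 pop 0: in=[-5,5] → [-5,5] (was ⊥); enqueue [2]
  #10 pop 2: in=[-5,5] → [-5,5] (was [-3,4]); enqueue [5]
  #11 pop 5: in=[-5,5] → [-5,5] (no change)

Fixpoint:
  val[0] = [-5,5]
  val[1] = ⊥
  val[2] = [-5,5]
  val[3] = [3,3]
  val[4] = [-3,2]
  val[5] = [-5,5]
  val[6] = ⊥
  val[7] = ⊥

[-5,5]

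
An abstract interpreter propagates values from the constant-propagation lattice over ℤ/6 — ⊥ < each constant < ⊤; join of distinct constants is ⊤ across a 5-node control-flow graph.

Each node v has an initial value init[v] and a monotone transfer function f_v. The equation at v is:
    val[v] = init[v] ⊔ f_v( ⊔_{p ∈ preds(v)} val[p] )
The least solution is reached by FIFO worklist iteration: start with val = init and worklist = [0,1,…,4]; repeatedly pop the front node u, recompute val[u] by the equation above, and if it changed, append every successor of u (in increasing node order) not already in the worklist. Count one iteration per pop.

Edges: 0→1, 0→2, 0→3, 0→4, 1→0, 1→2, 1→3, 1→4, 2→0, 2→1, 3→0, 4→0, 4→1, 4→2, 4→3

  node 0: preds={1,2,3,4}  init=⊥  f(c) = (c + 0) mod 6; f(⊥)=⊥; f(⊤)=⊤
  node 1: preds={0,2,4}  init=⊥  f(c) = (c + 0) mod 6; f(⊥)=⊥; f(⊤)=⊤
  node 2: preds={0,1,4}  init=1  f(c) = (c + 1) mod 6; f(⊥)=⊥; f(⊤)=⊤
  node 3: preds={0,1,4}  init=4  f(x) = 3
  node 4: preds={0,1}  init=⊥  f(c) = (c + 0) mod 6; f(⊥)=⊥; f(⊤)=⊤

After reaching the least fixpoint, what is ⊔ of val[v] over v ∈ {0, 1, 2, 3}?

Worklist (9 pops):
  #1 pop 0: in=⊤ → ⊤ (was ⊥); enqueue []
  #2 pop 1: in=⊤ → ⊤ (was ⊥); enqueue [0]
  #3 pop 2: in=⊤ → ⊤ (was 1); enqueue [1]
  #4 pop 3: in=⊤ → ⊤ (was 4); enqueue []
  #5 pop 4: in=⊤ → ⊤ (was ⊥); enqueue [2,3]
  #6 pop 0: in=⊤ → ⊤ (no change)
  #7 pop 1: in=⊤ → ⊤ (no change)
  #8 pop 2: in=⊤ → ⊤ (no change)
  #9 pop 3: in=⊤ → ⊤ (no change)

Fixpoint:
  val[0] = ⊤
  val[1] = ⊤
  val[2] = ⊤
  val[3] = ⊤
  val[4] = ⊤

⊤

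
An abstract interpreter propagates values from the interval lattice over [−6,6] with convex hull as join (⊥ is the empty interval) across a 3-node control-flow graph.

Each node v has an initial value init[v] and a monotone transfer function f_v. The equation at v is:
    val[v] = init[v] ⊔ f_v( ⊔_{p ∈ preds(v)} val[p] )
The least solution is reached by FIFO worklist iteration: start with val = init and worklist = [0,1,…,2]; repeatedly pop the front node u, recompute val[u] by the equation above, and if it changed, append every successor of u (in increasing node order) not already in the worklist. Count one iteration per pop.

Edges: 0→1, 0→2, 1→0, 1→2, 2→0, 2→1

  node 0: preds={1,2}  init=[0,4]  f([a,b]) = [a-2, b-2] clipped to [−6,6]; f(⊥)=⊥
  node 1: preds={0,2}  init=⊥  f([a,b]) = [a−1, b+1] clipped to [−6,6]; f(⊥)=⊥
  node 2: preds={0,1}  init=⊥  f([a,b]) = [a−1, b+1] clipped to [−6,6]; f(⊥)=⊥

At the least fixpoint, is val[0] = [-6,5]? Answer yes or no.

Iteration log — 10 steps:
  step 1. node 0  ⊔preds=⊥  new=[0,4]  stable
  step 2. node 1  ⊔preds=[0,4]  new=[-1,5]  old=⊥  +wl: 0
  step 3. node 2  ⊔preds=[-1,5]  new=[-2,6]  old=⊥  +wl: 1
  step 4. node 0  ⊔preds=[-2,6]  new=[-4,4]  old=[0,4]  +wl: 2
  step 5. node 1  ⊔preds=[-4,6]  new=[-5,6]  old=[-1,5]  +wl: 0
  step 6. node 2  ⊔preds=[-5,6]  new=[-6,6]  old=[-2,6]  +wl: 1
  step 7. node 0  ⊔preds=[-6,6]  new=[-6,4]  old=[-4,4]  +wl: 2
  step 8. node 1  ⊔preds=[-6,6]  new=[-6,6]  old=[-5,6]  +wl: 0
  step 9. node 2  ⊔preds=[-6,6]  new=[-6,6]  stable
  step 10. node 0  ⊔preds=[-6,6]  new=[-6,4]  stable

Least fixpoint reached:
  node 0: [-6,4]
  node 1: [-6,6]
  node 2: [-6,6]

no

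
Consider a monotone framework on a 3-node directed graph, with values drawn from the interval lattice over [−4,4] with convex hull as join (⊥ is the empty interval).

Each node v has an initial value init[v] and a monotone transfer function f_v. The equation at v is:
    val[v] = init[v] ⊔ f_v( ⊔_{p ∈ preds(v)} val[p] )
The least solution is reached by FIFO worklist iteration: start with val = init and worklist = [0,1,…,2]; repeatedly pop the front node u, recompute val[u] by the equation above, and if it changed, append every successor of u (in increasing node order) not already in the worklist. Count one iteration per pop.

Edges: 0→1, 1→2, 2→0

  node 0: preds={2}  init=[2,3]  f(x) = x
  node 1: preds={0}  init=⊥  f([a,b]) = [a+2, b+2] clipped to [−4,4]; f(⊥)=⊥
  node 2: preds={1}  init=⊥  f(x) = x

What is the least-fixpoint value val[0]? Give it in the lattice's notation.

[2,4]

Trace (5 dequeues):
  [1] u=0 | in ⊥ | out [2,3] | ==
  [2] u=1 | in [2,3] | out [4,4] | prev ⊥ | push {}
  [3] u=2 | in [4,4] | out [4,4] | prev ⊥ | push {0}
  [4] u=0 | in [4,4] | out [2,4] | prev [2,3] | push {1}
  [5] u=1 | in [2,4] | out [4,4] | ==

Converged values:
  [0] [2,4]
  [1] [4,4]
  [2] [4,4]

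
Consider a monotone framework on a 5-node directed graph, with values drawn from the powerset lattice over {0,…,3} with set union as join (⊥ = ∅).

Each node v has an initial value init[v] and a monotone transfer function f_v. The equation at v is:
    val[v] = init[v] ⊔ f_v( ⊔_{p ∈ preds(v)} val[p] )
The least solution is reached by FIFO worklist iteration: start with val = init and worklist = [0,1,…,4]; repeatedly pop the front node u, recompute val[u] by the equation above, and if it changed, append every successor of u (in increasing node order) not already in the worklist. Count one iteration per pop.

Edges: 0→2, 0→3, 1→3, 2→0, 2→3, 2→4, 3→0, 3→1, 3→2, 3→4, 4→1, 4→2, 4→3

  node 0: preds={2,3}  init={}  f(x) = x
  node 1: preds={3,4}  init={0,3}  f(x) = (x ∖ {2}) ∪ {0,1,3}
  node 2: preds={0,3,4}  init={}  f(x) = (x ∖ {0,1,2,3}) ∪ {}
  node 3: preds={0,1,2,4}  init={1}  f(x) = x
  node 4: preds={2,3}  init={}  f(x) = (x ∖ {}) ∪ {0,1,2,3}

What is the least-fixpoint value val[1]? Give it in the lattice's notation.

Trace (14 dequeues):
  [1] u=0 | in {1} | out {1} | prev {} | push {}
  [2] u=1 | in {1} | out {0,1,3} | prev {0,3} | push {}
  [3] u=2 | in {1} | out {} | ==
  [4] u=3 | in {0,1,3} | out {0,1,3} | prev {1} | push {0,1,2}
  [5] u=4 | in {0,1,3} | out {0,1,2,3} | prev {} | push {3}
  [6] u=0 | in {0,1,3} | out {0,1,3} | prev {1} | push {}
  [7] u=1 | in {0,1,2,3} | out {0,1,3} | ==
  [8] u=2 | in {0,1,2,3} | out {} | ==
  [9] u=3 | in {0,1,2,3} | out {0,1,2,3} | prev {0,1,3} | push {0,1,2,4}
  [10] u=0 | in {0,1,2,3} | out {0,1,2,3} | prev {0,1,3} | push {3}
  [11] u=1 | in {0,1,2,3} | out {0,1,3} | ==
  [12] u=2 | in {0,1,2,3} | out {} | ==
  [13] u=4 | in {0,1,2,3} | out {0,1,2,3} | ==
  [14] u=3 | in {0,1,2,3} | out {0,1,2,3} | ==

Converged values:
  [0] {0,1,2,3}
  [1] {0,1,3}
  [2] {}
  [3] {0,1,2,3}
  [4] {0,1,2,3}

{0,1,3}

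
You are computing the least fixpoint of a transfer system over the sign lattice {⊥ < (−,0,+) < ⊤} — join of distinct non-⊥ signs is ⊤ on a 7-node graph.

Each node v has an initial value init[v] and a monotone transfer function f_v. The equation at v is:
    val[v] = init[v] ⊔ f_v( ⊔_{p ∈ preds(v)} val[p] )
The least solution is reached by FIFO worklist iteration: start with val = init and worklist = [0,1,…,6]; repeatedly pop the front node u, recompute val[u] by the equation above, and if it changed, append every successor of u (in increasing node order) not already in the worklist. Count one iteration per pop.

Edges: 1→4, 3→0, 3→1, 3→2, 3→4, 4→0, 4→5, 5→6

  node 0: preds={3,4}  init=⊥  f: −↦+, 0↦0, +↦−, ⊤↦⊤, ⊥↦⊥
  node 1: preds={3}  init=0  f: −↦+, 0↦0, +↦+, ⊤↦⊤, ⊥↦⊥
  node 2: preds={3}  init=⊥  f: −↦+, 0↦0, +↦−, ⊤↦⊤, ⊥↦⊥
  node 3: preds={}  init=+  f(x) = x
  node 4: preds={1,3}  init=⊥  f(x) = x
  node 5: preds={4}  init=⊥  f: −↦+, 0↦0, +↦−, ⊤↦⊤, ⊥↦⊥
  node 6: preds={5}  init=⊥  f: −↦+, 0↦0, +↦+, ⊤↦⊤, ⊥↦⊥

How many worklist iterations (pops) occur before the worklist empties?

Trace (8 dequeues):
  [1] u=0 | in + | out − | prev ⊥ | push {}
  [2] u=1 | in + | out ⊤ | prev 0 | push {}
  [3] u=2 | in + | out − | prev ⊥ | push {}
  [4] u=3 | in ⊥ | out + | ==
  [5] u=4 | in ⊤ | out ⊤ | prev ⊥ | push {0}
  [6] u=5 | in ⊤ | out ⊤ | prev ⊥ | push {}
  [7] u=6 | in ⊤ | out ⊤ | prev ⊥ | push {}
  [8] u=0 | in ⊤ | out ⊤ | prev − | push {}

Converged values:
  [0] ⊤
  [1] ⊤
  [2] −
  [3] +
  [4] ⊤
  [5] ⊤
  [6] ⊤

8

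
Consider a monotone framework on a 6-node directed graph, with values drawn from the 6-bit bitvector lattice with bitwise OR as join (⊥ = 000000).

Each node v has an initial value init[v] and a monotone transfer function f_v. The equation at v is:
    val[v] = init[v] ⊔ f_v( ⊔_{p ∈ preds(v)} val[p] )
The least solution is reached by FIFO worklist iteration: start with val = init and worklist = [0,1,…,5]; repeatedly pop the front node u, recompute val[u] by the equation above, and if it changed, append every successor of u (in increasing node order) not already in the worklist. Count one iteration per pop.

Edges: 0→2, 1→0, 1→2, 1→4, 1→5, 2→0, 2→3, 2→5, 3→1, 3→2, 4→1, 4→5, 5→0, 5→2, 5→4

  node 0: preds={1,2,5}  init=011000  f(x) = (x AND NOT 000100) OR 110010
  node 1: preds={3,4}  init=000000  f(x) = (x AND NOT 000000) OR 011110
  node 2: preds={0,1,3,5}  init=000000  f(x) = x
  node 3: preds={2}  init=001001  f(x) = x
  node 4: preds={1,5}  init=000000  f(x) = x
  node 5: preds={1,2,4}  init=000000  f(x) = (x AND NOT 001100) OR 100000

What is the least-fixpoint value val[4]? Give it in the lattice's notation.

111111

Trace (13 dequeues):
  [1] u=0 | in 000000 | out 111010 | prev 011000 | push {}
  [2] u=1 | in 001001 | out 011111 | prev 000000 | push {0}
  [3] u=2 | in 111111 | out 111111 | prev 000000 | push {}
  [4] u=3 | in 111111 | out 111111 | prev 001001 | push {1,2}
  [5] u=4 | in 011111 | out 011111 | prev 000000 | push {}
  [6] u=5 | in 111111 | out 110011 | prev 000000 | push {4}
  [7] u=0 | in 111111 | out 111011 | prev 111010 | push {}
  [8] u=1 | in 111111 | out 111111 | prev 011111 | push {0,5}
  [9] u=2 | in 111111 | out 111111 | ==
  [10] u=4 | in 111111 | out 111111 | prev 011111 | push {1}
  [11] u=0 | in 111111 | out 111011 | ==
  [12] u=5 | in 111111 | out 110011 | ==
  [13] u=1 | in 111111 | out 111111 | ==

Converged values:
  [0] 111011
  [1] 111111
  [2] 111111
  [3] 111111
  [4] 111111
  [5] 110011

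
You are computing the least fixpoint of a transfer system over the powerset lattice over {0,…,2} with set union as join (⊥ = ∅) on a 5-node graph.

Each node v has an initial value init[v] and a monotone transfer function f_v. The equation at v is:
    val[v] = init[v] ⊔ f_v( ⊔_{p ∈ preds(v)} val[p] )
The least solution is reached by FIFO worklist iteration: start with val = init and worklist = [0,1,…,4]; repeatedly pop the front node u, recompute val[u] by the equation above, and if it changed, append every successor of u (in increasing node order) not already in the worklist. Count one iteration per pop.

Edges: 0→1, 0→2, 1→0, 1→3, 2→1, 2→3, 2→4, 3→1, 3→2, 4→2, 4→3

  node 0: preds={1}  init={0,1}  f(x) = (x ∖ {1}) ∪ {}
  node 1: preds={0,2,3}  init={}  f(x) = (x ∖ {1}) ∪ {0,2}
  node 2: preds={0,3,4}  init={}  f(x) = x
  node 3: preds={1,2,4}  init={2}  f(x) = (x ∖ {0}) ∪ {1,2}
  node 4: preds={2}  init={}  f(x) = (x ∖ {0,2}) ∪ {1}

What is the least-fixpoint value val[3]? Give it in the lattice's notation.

{1,2}

Worklist (9 pops):
  #1 pop 0: in={} → {0,1} (no change)
  #2 pop 1: in={0,1,2} → {0,2} (was {}); enqueue [0]
  #3 pop 2: in={0,1,2} → {0,1,2} (was {}); enqueue [1]
  #4 pop 3: in={0,1,2} → {1,2} (was {2}); enqueue [2]
  #5 pop 4: in={0,1,2} → {1} (was {}); enqueue [3]
  #6 pop 0: in={0,2} → {0,1,2} (was {0,1}); enqueue []
  #7 pop 1: in={0,1,2} → {0,2} (no change)
  #8 pop 2: in={0,1,2} → {0,1,2} (no change)
  #9 pop 3: in={0,1,2} → {1,2} (no change)

Fixpoint:
  val[0] = {0,1,2}
  val[1] = {0,2}
  val[2] = {0,1,2}
  val[3] = {1,2}
  val[4] = {1}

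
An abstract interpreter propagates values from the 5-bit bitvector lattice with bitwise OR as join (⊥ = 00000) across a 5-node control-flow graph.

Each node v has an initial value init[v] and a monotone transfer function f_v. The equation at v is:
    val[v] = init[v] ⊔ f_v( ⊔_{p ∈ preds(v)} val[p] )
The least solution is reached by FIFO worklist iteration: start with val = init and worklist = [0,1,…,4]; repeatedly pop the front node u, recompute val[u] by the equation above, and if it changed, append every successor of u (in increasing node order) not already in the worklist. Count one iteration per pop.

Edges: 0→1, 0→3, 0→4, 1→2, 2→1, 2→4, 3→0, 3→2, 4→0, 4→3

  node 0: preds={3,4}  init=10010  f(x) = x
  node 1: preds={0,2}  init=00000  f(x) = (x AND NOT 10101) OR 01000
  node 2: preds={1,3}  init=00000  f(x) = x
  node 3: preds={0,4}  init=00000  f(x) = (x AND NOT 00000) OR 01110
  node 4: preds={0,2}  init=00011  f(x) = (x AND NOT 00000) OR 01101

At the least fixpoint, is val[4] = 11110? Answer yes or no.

Worklist (11 pops):
  #1 pop 0: in=00011 → 10011 (was 10010); enqueue []
  #2 pop 1: in=10011 → 01010 (was 00000); enqueue []
  #3 pop 2: in=01010 → 01010 (was 00000); enqueue [1]
  #4 pop 3: in=10011 → 11111 (was 00000); enqueue [0,2]
  #5 pop 4: in=11011 → 11111 (was 00011); enqueue [3]
  #6 pop 1: in=11011 → 01010 (no change)
  #7 pop 0: in=11111 → 11111 (was 10011); enqueue [1,4]
  #8 pop 2: in=11111 → 11111 (was 01010); enqueue []
  #9 pop 3: in=11111 → 11111 (no change)
  #10 pop 1: in=11111 → 01010 (no change)
  #11 pop 4: in=11111 → 11111 (no change)

Fixpoint:
  val[0] = 11111
  val[1] = 01010
  val[2] = 11111
  val[3] = 11111
  val[4] = 11111

no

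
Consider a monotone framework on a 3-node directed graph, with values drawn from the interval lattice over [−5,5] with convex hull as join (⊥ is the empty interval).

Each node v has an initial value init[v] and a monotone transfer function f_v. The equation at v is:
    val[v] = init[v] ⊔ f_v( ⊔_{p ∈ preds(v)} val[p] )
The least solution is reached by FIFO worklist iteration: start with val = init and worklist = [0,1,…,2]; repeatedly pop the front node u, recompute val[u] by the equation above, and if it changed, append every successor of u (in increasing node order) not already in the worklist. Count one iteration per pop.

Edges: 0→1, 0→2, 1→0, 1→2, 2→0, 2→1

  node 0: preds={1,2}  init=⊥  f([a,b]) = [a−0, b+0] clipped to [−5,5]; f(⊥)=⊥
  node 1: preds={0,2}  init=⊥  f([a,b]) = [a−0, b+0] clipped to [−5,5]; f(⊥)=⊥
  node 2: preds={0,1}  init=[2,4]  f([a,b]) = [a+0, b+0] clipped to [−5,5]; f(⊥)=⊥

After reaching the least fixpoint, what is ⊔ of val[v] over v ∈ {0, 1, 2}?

[2,4]

Trace (4 dequeues):
  [1] u=0 | in [2,4] | out [2,4] | prev ⊥ | push {}
  [2] u=1 | in [2,4] | out [2,4] | prev ⊥ | push {0}
  [3] u=2 | in [2,4] | out [2,4] | ==
  [4] u=0 | in [2,4] | out [2,4] | ==

Converged values:
  [0] [2,4]
  [1] [2,4]
  [2] [2,4]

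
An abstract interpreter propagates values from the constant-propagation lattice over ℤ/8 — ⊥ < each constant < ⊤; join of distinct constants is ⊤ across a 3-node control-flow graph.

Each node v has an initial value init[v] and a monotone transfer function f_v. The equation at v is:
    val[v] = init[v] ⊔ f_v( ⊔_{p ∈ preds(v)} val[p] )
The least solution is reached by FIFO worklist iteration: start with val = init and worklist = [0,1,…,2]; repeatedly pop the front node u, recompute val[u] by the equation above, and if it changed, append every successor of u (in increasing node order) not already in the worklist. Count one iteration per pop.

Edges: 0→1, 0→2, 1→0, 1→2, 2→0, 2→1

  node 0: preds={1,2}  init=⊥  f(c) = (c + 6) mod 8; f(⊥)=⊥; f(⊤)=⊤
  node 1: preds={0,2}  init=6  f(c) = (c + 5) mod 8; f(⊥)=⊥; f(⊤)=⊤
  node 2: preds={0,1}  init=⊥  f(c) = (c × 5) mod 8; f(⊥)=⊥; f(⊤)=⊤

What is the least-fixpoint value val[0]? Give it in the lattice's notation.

⊤

Worklist (6 pops):
  #1 pop 0: in=6 → 4 (was ⊥); enqueue []
  #2 pop 1: in=4 → ⊤ (was 6); enqueue [0]
  #3 pop 2: in=⊤ → ⊤ (was ⊥); enqueue [1]
  #4 pop 0: in=⊤ → ⊤ (was 4); enqueue [2]
  #5 pop 1: in=⊤ → ⊤ (no change)
  #6 pop 2: in=⊤ → ⊤ (no change)

Fixpoint:
  val[0] = ⊤
  val[1] = ⊤
  val[2] = ⊤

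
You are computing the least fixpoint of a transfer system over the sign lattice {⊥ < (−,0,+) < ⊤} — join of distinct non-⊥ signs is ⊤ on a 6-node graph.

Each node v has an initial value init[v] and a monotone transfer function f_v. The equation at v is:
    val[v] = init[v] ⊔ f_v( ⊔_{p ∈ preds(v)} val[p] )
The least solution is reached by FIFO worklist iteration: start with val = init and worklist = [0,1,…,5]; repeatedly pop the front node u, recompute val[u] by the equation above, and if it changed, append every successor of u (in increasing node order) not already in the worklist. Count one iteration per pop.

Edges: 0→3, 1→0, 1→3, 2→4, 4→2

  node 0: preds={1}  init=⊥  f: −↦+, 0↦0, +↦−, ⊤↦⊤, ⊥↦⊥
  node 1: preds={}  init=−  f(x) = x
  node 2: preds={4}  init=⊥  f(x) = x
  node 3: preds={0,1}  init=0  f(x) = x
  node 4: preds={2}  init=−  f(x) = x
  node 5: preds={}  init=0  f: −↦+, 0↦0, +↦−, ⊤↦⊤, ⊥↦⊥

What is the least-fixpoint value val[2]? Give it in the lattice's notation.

−

Trace (6 dequeues):
  [1] u=0 | in − | out + | prev ⊥ | push {}
  [2] u=1 | in ⊥ | out − | ==
  [3] u=2 | in − | out − | prev ⊥ | push {}
  [4] u=3 | in ⊤ | out ⊤ | prev 0 | push {}
  [5] u=4 | in − | out − | ==
  [6] u=5 | in ⊥ | out 0 | ==

Converged values:
  [0] +
  [1] −
  [2] −
  [3] ⊤
  [4] −
  [5] 0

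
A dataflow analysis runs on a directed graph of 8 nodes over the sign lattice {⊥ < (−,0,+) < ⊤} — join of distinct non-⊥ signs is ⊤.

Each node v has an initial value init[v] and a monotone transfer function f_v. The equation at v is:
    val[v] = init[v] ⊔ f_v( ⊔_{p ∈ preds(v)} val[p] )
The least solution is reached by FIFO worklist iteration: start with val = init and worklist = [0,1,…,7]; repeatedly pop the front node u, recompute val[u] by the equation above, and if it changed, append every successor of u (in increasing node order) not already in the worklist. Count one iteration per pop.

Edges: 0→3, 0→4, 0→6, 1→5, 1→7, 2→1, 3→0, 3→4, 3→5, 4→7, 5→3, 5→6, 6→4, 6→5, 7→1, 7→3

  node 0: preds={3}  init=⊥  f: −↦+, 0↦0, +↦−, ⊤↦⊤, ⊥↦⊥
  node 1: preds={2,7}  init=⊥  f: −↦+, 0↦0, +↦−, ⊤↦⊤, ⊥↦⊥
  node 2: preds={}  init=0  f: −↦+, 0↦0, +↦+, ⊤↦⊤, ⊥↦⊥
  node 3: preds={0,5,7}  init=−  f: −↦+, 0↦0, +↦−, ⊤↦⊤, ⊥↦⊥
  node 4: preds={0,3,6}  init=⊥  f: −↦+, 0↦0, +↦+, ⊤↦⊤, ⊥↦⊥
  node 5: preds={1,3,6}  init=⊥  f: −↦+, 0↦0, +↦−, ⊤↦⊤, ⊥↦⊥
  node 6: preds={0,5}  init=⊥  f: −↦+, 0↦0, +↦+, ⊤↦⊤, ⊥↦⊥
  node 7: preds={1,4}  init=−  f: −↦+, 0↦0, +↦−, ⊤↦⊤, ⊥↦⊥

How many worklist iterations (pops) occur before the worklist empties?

14

Worklist (14 pops):
  #1 pop 0: in=− → + (was ⊥); enqueue []
  #2 pop 1: in=⊤ → ⊤ (was ⊥); enqueue []
  #3 pop 2: in=⊥ → 0 (no change)
  #4 pop 3: in=⊤ → ⊤ (was −); enqueue [0]
  #5 pop 4: in=⊤ → ⊤ (was ⊥); enqueue []
  #6 pop 5: in=⊤ → ⊤ (was ⊥); enqueue [3]
  #7 pop 6: in=⊤ → ⊤ (was ⊥); enqueue [4,5]
  #8 pop 7: in=⊤ → ⊤ (was −); enqueue [1]
  #9 pop 0: in=⊤ → ⊤ (was +); enqueue [6]
  #10 pop 3: in=⊤ → ⊤ (no change)
  #11 pop 4: in=⊤ → ⊤ (no change)
  #12 pop 5: in=⊤ → ⊤ (no change)
  #13 pop 1: in=⊤ → ⊤ (no change)
  #14 pop 6: in=⊤ → ⊤ (no change)

Fixpoint:
  val[0] = ⊤
  val[1] = ⊤
  val[2] = 0
  val[3] = ⊤
  val[4] = ⊤
  val[5] = ⊤
  val[6] = ⊤
  val[7] = ⊤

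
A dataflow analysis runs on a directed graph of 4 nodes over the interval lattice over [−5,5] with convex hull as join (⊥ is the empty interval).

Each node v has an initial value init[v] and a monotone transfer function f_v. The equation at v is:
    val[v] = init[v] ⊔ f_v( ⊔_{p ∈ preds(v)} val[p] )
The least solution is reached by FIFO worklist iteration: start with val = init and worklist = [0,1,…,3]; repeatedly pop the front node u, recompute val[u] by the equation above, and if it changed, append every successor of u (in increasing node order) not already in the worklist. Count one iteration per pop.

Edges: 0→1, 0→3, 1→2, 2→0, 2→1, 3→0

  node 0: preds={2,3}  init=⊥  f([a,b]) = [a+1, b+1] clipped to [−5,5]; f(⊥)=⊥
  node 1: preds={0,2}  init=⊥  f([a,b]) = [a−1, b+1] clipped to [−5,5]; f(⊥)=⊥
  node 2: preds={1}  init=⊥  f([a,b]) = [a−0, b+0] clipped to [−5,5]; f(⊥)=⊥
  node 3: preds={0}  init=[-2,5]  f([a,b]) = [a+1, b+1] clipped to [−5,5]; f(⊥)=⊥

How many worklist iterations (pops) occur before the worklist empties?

Trace (19 dequeues):
  [1] u=0 | in [-2,5] | out [-1,5] | prev ⊥ | push {}
  [2] u=1 | in [-1,5] | out [-2,5] | prev ⊥ | push {}
  [3] u=2 | in [-2,5] | out [-2,5] | prev ⊥ | push {0,1}
  [4] u=3 | in [-1,5] | out [-2,5] | ==
  [5] u=0 | in [-2,5] | out [-1,5] | ==
  [6] u=1 | in [-2,5] | out [-3,5] | prev [-2,5] | push {2}
  [7] u=2 | in [-3,5] | out [-3,5] | prev [-2,5] | push {0,1}
  [8] u=0 | in [-3,5] | out [-2,5] | prev [-1,5] | push {3}
  [9] u=1 | in [-3,5] | out [-4,5] | prev [-3,5] | push {2}
  [10] u=3 | in [-2,5] | out [-2,5] | ==
  [11] u=2 | in [-4,5] | out [-4,5] | prev [-3,5] | push {0,1}
  [12] u=0 | in [-4,5] | out [-3,5] | prev [-2,5] | push {3}
  [13] u=1 | in [-4,5] | out [-5,5] | prev [-4,5] | push {2}
  [14] u=3 | in [-3,5] | out [-2,5] | ==
  [15] u=2 | in [-5,5] | out [-5,5] | prev [-4,5] | push {0,1}
  [16] u=0 | in [-5,5] | out [-4,5] | prev [-3,5] | push {3}
  [17] u=1 | in [-5,5] | out [-5,5] | ==
  [18] u=3 | in [-4,5] | out [-3,5] | prev [-2,5] | push {0}
  [19] u=0 | in [-5,5] | out [-4,5] | ==

Converged values:
  [0] [-4,5]
  [1] [-5,5]
  [2] [-5,5]
  [3] [-3,5]

19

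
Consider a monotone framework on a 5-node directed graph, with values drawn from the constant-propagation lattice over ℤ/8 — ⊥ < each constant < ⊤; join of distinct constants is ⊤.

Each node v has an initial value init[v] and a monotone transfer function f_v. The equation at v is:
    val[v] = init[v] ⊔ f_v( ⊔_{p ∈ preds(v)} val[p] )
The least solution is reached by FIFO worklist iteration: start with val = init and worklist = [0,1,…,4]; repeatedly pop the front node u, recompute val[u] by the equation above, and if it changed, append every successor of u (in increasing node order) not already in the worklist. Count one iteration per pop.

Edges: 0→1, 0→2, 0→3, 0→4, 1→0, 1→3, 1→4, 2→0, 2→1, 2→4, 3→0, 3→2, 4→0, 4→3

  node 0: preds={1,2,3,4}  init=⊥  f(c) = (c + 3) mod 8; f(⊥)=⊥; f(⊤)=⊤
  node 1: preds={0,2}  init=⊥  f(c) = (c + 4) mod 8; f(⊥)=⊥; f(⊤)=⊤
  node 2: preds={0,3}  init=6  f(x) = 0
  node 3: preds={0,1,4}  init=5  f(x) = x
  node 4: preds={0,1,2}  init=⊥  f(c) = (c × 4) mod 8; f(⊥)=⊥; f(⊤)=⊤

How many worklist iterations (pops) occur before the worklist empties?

9

Trace (9 dequeues):
  [1] u=0 | in ⊤ | out ⊤ | prev ⊥ | push {}
  [2] u=1 | in ⊤ | out ⊤ | prev ⊥ | push {0}
  [3] u=2 | in ⊤ | out ⊤ | prev 6 | push {1}
  [4] u=3 | in ⊤ | out ⊤ | prev 5 | push {2}
  [5] u=4 | in ⊤ | out ⊤ | prev ⊥ | push {3}
  [6] u=0 | in ⊤ | out ⊤ | ==
  [7] u=1 | in ⊤ | out ⊤ | ==
  [8] u=2 | in ⊤ | out ⊤ | ==
  [9] u=3 | in ⊤ | out ⊤ | ==

Converged values:
  [0] ⊤
  [1] ⊤
  [2] ⊤
  [3] ⊤
  [4] ⊤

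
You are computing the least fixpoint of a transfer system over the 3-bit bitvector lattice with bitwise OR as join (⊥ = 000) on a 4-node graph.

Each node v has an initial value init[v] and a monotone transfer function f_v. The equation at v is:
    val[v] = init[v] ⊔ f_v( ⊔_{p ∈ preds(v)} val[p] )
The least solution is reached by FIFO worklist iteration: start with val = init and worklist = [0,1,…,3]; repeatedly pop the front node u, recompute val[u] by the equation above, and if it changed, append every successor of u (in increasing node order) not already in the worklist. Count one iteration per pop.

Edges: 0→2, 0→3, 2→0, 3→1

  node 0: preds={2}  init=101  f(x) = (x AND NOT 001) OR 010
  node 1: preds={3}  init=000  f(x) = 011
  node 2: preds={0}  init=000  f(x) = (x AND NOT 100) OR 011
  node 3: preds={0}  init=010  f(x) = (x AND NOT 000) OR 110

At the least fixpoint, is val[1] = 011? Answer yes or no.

Trace (6 dequeues):
  [1] u=0 | in 000 | out 111 | prev 101 | push {}
  [2] u=1 | in 010 | out 011 | prev 000 | push {}
  [3] u=2 | in 111 | out 011 | prev 000 | push {0}
  [4] u=3 | in 111 | out 111 | prev 010 | push {1}
  [5] u=0 | in 011 | out 111 | ==
  [6] u=1 | in 111 | out 011 | ==

Converged values:
  [0] 111
  [1] 011
  [2] 011
  [3] 111

yes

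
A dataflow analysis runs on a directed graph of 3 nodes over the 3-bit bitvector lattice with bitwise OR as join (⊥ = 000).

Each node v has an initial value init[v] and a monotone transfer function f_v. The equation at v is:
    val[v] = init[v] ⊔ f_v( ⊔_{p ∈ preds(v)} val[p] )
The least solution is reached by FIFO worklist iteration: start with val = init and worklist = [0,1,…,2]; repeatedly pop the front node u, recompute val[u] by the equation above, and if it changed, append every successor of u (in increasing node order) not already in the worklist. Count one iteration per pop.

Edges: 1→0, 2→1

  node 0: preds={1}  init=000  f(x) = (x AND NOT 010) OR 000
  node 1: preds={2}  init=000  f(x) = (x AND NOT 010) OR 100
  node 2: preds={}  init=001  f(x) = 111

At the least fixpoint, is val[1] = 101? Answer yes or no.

yes

Iteration log — 5 steps:
  step 1. node 0  ⊔preds=000  new=000  stable
  step 2. node 1  ⊔preds=001  new=101  old=000  +wl: 0
  step 3. node 2  ⊔preds=000  new=111  old=001  +wl: 1
  step 4. node 0  ⊔preds=101  new=101  old=000  +wl: 
  step 5. node 1  ⊔preds=111  new=101  stable

Least fixpoint reached:
  node 0: 101
  node 1: 101
  node 2: 111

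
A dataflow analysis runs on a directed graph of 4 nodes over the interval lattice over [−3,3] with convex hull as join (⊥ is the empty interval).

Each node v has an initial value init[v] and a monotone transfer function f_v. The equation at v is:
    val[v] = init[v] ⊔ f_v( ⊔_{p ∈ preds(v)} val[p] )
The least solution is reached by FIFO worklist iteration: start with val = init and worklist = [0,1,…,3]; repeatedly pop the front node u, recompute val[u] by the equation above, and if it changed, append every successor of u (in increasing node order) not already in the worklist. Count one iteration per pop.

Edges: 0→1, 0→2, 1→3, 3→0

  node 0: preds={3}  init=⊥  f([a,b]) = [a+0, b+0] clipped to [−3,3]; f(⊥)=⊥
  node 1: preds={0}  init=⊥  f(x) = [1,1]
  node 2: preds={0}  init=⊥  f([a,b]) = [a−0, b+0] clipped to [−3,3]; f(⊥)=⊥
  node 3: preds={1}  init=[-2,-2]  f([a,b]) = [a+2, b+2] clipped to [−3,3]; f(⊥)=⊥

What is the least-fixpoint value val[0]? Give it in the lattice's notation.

Worklist (7 pops):
  #1 pop 0: in=[-2,-2] → [-2,-2] (was ⊥); enqueue []
  #2 pop 1: in=[-2,-2] → [1,1] (was ⊥); enqueue []
  #3 pop 2: in=[-2,-2] → [-2,-2] (was ⊥); enqueue []
  #4 pop 3: in=[1,1] → [-2,3] (was [-2,-2]); enqueue [0]
  #5 pop 0: in=[-2,3] → [-2,3] (was [-2,-2]); enqueue [1,2]
  #6 pop 1: in=[-2,3] → [1,1] (no change)
  #7 pop 2: in=[-2,3] → [-2,3] (was [-2,-2]); enqueue []

Fixpoint:
  val[0] = [-2,3]
  val[1] = [1,1]
  val[2] = [-2,3]
  val[3] = [-2,3]

[-2,3]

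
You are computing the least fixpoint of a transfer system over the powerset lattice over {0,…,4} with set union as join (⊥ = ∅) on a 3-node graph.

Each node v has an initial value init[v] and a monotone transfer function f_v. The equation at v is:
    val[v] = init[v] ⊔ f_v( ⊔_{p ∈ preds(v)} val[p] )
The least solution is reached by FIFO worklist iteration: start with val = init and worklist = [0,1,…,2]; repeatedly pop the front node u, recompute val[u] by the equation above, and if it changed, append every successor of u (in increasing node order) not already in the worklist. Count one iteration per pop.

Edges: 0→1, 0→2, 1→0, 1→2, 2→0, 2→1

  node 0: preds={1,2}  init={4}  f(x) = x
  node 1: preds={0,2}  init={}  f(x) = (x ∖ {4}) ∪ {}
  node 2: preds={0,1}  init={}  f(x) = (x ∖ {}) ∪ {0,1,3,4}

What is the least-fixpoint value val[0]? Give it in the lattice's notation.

Iteration log — 7 steps:
  step 1. node 0  ⊔preds={}  new={4}  stable
  step 2. node 1  ⊔preds={4}  new={}  stable
  step 3. node 2  ⊔preds={4}  new={0,1,3,4}  old={}  +wl: 0,1
  step 4. node 0  ⊔preds={0,1,3,4}  new={0,1,3,4}  old={4}  +wl: 2
  step 5. node 1  ⊔preds={0,1,3,4}  new={0,1,3}  old={}  +wl: 0
  step 6. node 2  ⊔preds={0,1,3,4}  new={0,1,3,4}  stable
  step 7. node 0  ⊔preds={0,1,3,4}  new={0,1,3,4}  stable

Least fixpoint reached:
  node 0: {0,1,3,4}
  node 1: {0,1,3}
  node 2: {0,1,3,4}

{0,1,3,4}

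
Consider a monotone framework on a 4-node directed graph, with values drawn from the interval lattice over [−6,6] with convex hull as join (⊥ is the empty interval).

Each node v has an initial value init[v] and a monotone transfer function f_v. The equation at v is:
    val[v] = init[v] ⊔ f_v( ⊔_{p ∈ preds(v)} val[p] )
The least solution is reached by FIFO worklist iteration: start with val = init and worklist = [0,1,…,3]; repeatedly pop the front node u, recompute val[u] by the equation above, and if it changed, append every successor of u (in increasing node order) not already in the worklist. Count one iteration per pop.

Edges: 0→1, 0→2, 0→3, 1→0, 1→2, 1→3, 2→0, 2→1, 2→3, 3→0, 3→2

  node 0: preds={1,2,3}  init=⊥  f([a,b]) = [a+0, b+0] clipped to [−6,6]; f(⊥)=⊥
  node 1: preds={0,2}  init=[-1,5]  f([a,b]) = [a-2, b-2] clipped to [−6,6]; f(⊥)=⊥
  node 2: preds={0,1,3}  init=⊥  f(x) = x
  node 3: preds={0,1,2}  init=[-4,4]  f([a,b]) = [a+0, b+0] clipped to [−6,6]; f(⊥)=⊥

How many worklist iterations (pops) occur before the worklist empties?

8

Iteration log — 8 steps:
  step 1. node 0  ⊔preds=[-4,5]  new=[-4,5]  old=⊥  +wl: 
  step 2. node 1  ⊔preds=[-4,5]  new=[-6,5]  old=[-1,5]  +wl: 0
  step 3. node 2  ⊔preds=[-6,5]  new=[-6,5]  old=⊥  +wl: 1
  step 4. node 3  ⊔preds=[-6,5]  new=[-6,5]  old=[-4,4]  +wl: 2
  step 5. node 0  ⊔preds=[-6,5]  new=[-6,5]  old=[-4,5]  +wl: 3
  step 6. node 1  ⊔preds=[-6,5]  new=[-6,5]  stable
  step 7. node 2  ⊔preds=[-6,5]  new=[-6,5]  stable
  step 8. node 3  ⊔preds=[-6,5]  new=[-6,5]  stable

Least fixpoint reached:
  node 0: [-6,5]
  node 1: [-6,5]
  node 2: [-6,5]
  node 3: [-6,5]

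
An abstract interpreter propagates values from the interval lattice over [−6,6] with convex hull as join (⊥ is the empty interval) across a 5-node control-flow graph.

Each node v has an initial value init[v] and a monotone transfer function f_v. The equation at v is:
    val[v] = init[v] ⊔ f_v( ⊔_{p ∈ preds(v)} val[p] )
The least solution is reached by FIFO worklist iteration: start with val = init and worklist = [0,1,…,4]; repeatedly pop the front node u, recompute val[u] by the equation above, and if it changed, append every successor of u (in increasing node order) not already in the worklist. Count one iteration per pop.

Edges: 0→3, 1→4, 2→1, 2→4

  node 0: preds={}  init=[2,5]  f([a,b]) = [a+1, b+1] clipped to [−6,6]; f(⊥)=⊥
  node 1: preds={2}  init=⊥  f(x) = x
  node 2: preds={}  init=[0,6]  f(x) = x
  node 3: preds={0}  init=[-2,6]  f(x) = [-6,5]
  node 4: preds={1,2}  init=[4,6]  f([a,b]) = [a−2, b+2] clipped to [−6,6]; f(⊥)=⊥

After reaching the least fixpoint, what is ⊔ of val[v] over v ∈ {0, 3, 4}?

[-6,6]

Iteration log — 5 steps:
  step 1. node 0  ⊔preds=⊥  new=[2,5]  stable
  step 2. node 1  ⊔preds=[0,6]  new=[0,6]  old=⊥  +wl: 
  step 3. node 2  ⊔preds=⊥  new=[0,6]  stable
  step 4. node 3  ⊔preds=[2,5]  new=[-6,6]  old=[-2,6]  +wl: 
  step 5. node 4  ⊔preds=[0,6]  new=[-2,6]  old=[4,6]  +wl: 

Least fixpoint reached:
  node 0: [2,5]
  node 1: [0,6]
  node 2: [0,6]
  node 3: [-6,6]
  node 4: [-2,6]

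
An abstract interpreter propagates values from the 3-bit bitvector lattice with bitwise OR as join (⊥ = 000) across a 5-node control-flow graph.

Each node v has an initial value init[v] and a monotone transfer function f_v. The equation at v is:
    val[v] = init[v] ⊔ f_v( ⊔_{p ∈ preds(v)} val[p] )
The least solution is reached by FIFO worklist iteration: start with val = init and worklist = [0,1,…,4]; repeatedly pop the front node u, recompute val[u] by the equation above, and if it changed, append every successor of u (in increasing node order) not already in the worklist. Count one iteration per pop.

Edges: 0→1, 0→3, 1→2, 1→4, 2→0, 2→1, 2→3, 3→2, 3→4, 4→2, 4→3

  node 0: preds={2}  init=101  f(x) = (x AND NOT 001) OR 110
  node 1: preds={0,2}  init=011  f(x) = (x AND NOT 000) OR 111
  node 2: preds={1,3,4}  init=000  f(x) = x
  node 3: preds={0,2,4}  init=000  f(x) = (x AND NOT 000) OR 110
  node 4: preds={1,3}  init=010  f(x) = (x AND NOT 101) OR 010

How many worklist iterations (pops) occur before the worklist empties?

Trace (8 dequeues):
  [1] u=0 | in 000 | out 111 | prev 101 | push {}
  [2] u=1 | in 111 | out 111 | prev 011 | push {}
  [3] u=2 | in 111 | out 111 | prev 000 | push {0,1}
  [4] u=3 | in 111 | out 111 | prev 000 | push {2}
  [5] u=4 | in 111 | out 010 | ==
  [6] u=0 | in 111 | out 111 | ==
  [7] u=1 | in 111 | out 111 | ==
  [8] u=2 | in 111 | out 111 | ==

Converged values:
  [0] 111
  [1] 111
  [2] 111
  [3] 111
  [4] 010

8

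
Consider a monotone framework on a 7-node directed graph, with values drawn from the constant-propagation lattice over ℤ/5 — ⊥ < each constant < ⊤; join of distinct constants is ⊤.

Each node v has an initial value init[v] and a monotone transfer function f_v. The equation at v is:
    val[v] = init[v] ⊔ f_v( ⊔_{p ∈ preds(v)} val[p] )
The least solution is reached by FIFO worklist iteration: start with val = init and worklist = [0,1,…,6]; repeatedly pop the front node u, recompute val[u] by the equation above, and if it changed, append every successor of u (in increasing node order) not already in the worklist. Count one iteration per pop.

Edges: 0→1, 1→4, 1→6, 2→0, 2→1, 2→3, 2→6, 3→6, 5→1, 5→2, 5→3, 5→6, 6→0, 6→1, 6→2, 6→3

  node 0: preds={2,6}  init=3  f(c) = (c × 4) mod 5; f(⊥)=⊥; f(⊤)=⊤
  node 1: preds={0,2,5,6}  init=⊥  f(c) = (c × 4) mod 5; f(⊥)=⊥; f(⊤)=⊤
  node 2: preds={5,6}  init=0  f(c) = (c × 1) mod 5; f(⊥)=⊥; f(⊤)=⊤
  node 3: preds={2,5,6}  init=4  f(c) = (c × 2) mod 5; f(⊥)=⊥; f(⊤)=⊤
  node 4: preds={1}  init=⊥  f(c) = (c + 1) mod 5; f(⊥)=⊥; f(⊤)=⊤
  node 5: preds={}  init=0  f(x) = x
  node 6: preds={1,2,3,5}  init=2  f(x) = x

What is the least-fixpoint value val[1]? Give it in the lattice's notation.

Trace (11 dequeues):
  [1] u=0 | in ⊤ | out ⊤ | prev 3 | push {}
  [2] u=1 | in ⊤ | out ⊤ | prev ⊥ | push {}
  [3] u=2 | in ⊤ | out ⊤ | prev 0 | push {0,1}
  [4] u=3 | in ⊤ | out ⊤ | prev 4 | push {}
  [5] u=4 | in ⊤ | out ⊤ | prev ⊥ | push {}
  [6] u=5 | in ⊥ | out 0 | ==
  [7] u=6 | in ⊤ | out ⊤ | prev 2 | push {2,3}
  [8] u=0 | in ⊤ | out ⊤ | ==
  [9] u=1 | in ⊤ | out ⊤ | ==
  [10] u=2 | in ⊤ | out ⊤ | ==
  [11] u=3 | in ⊤ | out ⊤ | ==

Converged values:
  [0] ⊤
  [1] ⊤
  [2] ⊤
  [3] ⊤
  [4] ⊤
  [5] 0
  [6] ⊤

⊤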